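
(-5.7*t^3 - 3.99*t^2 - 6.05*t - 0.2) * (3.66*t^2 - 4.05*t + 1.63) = -20.862*t^5 + 8.4816*t^4 - 15.2745*t^3 + 17.2668*t^2 - 9.0515*t - 0.326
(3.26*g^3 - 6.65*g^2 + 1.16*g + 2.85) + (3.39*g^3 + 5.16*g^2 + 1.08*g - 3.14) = 6.65*g^3 - 1.49*g^2 + 2.24*g - 0.29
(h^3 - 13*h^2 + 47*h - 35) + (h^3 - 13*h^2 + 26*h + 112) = 2*h^3 - 26*h^2 + 73*h + 77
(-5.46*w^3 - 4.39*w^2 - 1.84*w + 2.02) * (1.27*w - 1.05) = -6.9342*w^4 + 0.157700000000001*w^3 + 2.2727*w^2 + 4.4974*w - 2.121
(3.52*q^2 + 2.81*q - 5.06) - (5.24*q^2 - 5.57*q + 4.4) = -1.72*q^2 + 8.38*q - 9.46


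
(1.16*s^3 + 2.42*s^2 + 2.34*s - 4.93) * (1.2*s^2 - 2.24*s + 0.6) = 1.392*s^5 + 0.3056*s^4 - 1.9168*s^3 - 9.7056*s^2 + 12.4472*s - 2.958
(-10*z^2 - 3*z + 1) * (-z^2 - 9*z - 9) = 10*z^4 + 93*z^3 + 116*z^2 + 18*z - 9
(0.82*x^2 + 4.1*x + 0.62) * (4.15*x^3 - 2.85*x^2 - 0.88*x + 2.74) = 3.403*x^5 + 14.678*x^4 - 9.8336*x^3 - 3.1282*x^2 + 10.6884*x + 1.6988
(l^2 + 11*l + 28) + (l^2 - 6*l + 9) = 2*l^2 + 5*l + 37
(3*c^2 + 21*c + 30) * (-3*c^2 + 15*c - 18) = -9*c^4 - 18*c^3 + 171*c^2 + 72*c - 540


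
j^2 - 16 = (j - 4)*(j + 4)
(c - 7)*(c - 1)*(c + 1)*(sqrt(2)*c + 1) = sqrt(2)*c^4 - 7*sqrt(2)*c^3 + c^3 - 7*c^2 - sqrt(2)*c^2 - c + 7*sqrt(2)*c + 7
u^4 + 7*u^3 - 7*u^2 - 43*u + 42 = (u - 2)*(u - 1)*(u + 3)*(u + 7)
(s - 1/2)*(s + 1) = s^2 + s/2 - 1/2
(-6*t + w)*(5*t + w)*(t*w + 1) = -30*t^3*w - t^2*w^2 - 30*t^2 + t*w^3 - t*w + w^2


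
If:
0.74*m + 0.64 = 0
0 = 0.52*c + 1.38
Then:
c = -2.65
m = -0.86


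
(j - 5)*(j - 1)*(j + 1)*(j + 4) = j^4 - j^3 - 21*j^2 + j + 20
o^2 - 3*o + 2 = (o - 2)*(o - 1)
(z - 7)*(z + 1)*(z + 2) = z^3 - 4*z^2 - 19*z - 14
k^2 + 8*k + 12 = (k + 2)*(k + 6)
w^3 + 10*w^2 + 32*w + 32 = (w + 2)*(w + 4)^2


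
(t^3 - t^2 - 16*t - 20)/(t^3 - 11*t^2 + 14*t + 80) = (t + 2)/(t - 8)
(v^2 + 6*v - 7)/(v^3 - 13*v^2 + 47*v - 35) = (v + 7)/(v^2 - 12*v + 35)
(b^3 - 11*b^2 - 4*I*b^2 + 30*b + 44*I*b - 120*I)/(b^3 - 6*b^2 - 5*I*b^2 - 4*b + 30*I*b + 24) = (b - 5)/(b - I)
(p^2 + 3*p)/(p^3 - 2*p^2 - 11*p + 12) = p/(p^2 - 5*p + 4)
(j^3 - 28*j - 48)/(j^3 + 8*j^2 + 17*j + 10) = (j^2 - 2*j - 24)/(j^2 + 6*j + 5)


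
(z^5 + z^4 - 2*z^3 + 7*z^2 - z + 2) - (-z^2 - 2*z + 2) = z^5 + z^4 - 2*z^3 + 8*z^2 + z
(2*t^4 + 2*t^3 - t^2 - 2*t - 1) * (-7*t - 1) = -14*t^5 - 16*t^4 + 5*t^3 + 15*t^2 + 9*t + 1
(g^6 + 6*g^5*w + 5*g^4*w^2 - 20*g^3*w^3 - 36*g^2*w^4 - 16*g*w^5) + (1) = g^6 + 6*g^5*w + 5*g^4*w^2 - 20*g^3*w^3 - 36*g^2*w^4 - 16*g*w^5 + 1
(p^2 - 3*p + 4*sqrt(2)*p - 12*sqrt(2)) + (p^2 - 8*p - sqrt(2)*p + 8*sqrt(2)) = 2*p^2 - 11*p + 3*sqrt(2)*p - 4*sqrt(2)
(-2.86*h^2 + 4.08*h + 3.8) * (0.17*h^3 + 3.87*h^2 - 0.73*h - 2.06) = -0.4862*h^5 - 10.3746*h^4 + 18.5234*h^3 + 17.6192*h^2 - 11.1788*h - 7.828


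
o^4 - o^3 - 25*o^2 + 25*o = o*(o - 5)*(o - 1)*(o + 5)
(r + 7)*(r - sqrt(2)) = r^2 - sqrt(2)*r + 7*r - 7*sqrt(2)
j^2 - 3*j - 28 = (j - 7)*(j + 4)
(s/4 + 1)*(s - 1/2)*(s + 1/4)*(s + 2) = s^4/4 + 23*s^3/16 + 51*s^2/32 - 11*s/16 - 1/4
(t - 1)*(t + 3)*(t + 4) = t^3 + 6*t^2 + 5*t - 12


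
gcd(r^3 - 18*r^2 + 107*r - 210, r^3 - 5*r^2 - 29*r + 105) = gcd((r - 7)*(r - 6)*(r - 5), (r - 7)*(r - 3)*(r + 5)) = r - 7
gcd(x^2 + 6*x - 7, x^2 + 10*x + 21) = x + 7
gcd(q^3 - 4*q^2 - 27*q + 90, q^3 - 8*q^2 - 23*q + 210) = q^2 - q - 30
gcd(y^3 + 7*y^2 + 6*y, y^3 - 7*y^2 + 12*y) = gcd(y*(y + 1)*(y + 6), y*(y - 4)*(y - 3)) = y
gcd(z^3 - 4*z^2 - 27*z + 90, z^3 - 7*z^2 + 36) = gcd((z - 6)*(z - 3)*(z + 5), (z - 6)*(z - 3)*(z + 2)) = z^2 - 9*z + 18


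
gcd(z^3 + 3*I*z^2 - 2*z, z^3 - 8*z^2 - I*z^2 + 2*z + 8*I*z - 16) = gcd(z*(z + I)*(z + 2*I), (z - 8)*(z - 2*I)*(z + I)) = z + I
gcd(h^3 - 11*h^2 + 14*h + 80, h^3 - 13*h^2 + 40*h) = h^2 - 13*h + 40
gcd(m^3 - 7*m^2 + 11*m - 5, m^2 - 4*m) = 1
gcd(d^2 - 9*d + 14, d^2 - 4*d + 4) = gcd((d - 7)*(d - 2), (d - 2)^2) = d - 2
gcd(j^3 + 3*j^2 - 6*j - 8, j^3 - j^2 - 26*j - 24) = j^2 + 5*j + 4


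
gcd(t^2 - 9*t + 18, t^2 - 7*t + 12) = t - 3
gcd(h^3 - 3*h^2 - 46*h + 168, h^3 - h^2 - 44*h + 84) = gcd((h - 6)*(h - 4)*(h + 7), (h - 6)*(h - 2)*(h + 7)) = h^2 + h - 42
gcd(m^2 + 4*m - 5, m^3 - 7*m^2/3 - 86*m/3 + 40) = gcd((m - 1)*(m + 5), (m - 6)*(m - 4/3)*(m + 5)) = m + 5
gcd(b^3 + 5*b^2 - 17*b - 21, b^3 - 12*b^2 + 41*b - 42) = b - 3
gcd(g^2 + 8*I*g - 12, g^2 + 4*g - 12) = 1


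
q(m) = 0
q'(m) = 0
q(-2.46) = 0.00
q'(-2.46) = 0.00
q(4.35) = 0.00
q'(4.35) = 0.00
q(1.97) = 0.00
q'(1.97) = 0.00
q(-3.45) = 0.00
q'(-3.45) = 0.00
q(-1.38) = 0.00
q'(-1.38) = 0.00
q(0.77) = 0.00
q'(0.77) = 0.00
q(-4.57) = 0.00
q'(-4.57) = 0.00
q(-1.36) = 0.00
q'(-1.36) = 0.00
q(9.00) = 0.00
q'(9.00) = 0.00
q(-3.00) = 0.00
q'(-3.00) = 0.00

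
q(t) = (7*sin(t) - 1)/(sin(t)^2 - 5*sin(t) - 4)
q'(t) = (-2*sin(t)*cos(t) + 5*cos(t))*(7*sin(t) - 1)/(sin(t)^2 - 5*sin(t) - 4)^2 + 7*cos(t)/(sin(t)^2 - 5*sin(t) - 4) = (-7*sin(t)^2 + 2*sin(t) - 33)*cos(t)/(sin(t)^2 - 5*sin(t) - 4)^2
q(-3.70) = -0.43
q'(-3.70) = 0.71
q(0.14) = 0.00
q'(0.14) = -1.49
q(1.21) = -0.71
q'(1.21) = -0.22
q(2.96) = -0.05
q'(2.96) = 1.36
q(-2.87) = 1.11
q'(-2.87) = 4.90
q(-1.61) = -4.01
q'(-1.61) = 0.41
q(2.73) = -0.31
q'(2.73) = 0.90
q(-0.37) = 1.71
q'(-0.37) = -7.60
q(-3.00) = 0.61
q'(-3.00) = 3.09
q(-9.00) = 2.20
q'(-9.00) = 10.19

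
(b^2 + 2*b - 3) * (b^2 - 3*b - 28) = b^4 - b^3 - 37*b^2 - 47*b + 84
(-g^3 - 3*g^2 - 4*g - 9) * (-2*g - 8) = 2*g^4 + 14*g^3 + 32*g^2 + 50*g + 72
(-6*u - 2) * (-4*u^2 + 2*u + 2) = 24*u^3 - 4*u^2 - 16*u - 4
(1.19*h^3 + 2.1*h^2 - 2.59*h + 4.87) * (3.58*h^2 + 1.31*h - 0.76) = 4.2602*h^5 + 9.0769*h^4 - 7.4256*h^3 + 12.4457*h^2 + 8.3481*h - 3.7012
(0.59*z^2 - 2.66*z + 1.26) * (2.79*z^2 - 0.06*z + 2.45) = 1.6461*z^4 - 7.4568*z^3 + 5.1205*z^2 - 6.5926*z + 3.087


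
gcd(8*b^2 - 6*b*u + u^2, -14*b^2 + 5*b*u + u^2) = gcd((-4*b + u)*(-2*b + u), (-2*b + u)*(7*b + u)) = -2*b + u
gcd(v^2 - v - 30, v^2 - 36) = v - 6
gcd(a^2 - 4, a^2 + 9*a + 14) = a + 2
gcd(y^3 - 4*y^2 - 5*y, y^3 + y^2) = y^2 + y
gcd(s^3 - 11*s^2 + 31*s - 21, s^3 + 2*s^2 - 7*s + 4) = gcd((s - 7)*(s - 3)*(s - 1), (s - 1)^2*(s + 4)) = s - 1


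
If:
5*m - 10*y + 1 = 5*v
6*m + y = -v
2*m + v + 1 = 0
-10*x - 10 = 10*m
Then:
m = 4/55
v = -63/55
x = -59/55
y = 39/55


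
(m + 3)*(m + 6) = m^2 + 9*m + 18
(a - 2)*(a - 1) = a^2 - 3*a + 2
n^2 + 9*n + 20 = (n + 4)*(n + 5)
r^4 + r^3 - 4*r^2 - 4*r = r*(r - 2)*(r + 1)*(r + 2)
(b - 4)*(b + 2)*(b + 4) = b^3 + 2*b^2 - 16*b - 32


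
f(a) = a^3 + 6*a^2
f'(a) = 3*a^2 + 12*a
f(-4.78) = 27.88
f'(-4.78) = 11.19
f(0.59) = 2.29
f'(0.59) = 8.12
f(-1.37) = 8.69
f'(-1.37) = -10.81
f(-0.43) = 1.03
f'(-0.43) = -4.61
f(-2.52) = 22.10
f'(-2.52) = -11.19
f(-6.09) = -3.34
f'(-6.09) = 38.18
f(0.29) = 0.53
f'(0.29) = 3.73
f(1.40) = 14.50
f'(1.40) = 22.68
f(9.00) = 1215.00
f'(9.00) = 351.00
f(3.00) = 81.00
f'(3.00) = 63.00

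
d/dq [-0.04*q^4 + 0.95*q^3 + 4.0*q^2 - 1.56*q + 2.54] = -0.16*q^3 + 2.85*q^2 + 8.0*q - 1.56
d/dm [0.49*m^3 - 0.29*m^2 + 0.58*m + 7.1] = 1.47*m^2 - 0.58*m + 0.58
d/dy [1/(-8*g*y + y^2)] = 2*(4*g - y)/(y^2*(8*g - y)^2)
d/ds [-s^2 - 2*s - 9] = -2*s - 2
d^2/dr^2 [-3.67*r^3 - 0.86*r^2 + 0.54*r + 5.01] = -22.02*r - 1.72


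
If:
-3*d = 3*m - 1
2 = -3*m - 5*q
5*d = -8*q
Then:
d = 24/49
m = -23/147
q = -15/49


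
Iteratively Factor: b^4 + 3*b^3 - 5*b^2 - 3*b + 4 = (b - 1)*(b^3 + 4*b^2 - b - 4) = (b - 1)*(b + 4)*(b^2 - 1) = (b - 1)*(b + 1)*(b + 4)*(b - 1)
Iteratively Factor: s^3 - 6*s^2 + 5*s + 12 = (s - 4)*(s^2 - 2*s - 3) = (s - 4)*(s + 1)*(s - 3)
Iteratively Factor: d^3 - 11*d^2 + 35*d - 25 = (d - 5)*(d^2 - 6*d + 5) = (d - 5)^2*(d - 1)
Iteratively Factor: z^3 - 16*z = (z - 4)*(z^2 + 4*z) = z*(z - 4)*(z + 4)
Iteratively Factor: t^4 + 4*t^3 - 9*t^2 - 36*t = (t + 4)*(t^3 - 9*t) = (t - 3)*(t + 4)*(t^2 + 3*t) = (t - 3)*(t + 3)*(t + 4)*(t)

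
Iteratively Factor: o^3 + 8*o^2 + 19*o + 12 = (o + 1)*(o^2 + 7*o + 12) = (o + 1)*(o + 3)*(o + 4)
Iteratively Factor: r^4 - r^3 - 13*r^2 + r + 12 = (r - 1)*(r^3 - 13*r - 12) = (r - 1)*(r + 3)*(r^2 - 3*r - 4) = (r - 4)*(r - 1)*(r + 3)*(r + 1)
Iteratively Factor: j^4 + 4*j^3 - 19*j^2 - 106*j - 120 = (j + 2)*(j^3 + 2*j^2 - 23*j - 60) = (j - 5)*(j + 2)*(j^2 + 7*j + 12) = (j - 5)*(j + 2)*(j + 4)*(j + 3)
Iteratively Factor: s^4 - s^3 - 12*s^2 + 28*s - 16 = (s - 2)*(s^3 + s^2 - 10*s + 8) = (s - 2)^2*(s^2 + 3*s - 4) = (s - 2)^2*(s + 4)*(s - 1)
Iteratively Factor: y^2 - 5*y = (y)*(y - 5)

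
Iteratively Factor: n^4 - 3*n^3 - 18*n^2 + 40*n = (n - 5)*(n^3 + 2*n^2 - 8*n) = (n - 5)*(n - 2)*(n^2 + 4*n) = n*(n - 5)*(n - 2)*(n + 4)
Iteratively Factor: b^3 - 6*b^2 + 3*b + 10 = (b + 1)*(b^2 - 7*b + 10) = (b - 5)*(b + 1)*(b - 2)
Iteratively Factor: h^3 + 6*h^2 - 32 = (h - 2)*(h^2 + 8*h + 16) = (h - 2)*(h + 4)*(h + 4)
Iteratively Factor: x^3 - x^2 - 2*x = (x)*(x^2 - x - 2) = x*(x - 2)*(x + 1)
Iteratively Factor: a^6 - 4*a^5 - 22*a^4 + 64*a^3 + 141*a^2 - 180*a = (a)*(a^5 - 4*a^4 - 22*a^3 + 64*a^2 + 141*a - 180) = a*(a + 3)*(a^4 - 7*a^3 - a^2 + 67*a - 60) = a*(a - 5)*(a + 3)*(a^3 - 2*a^2 - 11*a + 12) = a*(a - 5)*(a - 4)*(a + 3)*(a^2 + 2*a - 3) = a*(a - 5)*(a - 4)*(a - 1)*(a + 3)*(a + 3)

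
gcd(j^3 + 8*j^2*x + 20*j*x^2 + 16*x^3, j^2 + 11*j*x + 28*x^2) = j + 4*x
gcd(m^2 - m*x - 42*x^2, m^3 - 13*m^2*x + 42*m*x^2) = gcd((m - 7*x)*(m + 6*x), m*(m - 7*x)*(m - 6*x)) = -m + 7*x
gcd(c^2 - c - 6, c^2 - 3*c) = c - 3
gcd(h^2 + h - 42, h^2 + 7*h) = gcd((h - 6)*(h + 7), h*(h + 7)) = h + 7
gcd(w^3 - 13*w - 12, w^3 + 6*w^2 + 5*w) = w + 1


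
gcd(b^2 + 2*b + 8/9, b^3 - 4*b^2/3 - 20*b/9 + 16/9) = b + 4/3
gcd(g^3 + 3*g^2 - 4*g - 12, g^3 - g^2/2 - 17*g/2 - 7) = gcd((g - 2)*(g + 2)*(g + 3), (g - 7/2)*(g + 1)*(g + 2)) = g + 2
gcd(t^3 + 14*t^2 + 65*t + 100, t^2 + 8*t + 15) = t + 5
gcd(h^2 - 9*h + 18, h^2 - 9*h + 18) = h^2 - 9*h + 18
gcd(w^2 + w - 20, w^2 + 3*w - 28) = w - 4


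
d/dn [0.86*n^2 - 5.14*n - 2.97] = 1.72*n - 5.14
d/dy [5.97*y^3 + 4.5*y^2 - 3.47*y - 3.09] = 17.91*y^2 + 9.0*y - 3.47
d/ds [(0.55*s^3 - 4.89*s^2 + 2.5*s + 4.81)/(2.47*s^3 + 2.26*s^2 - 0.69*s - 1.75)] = (13.3213*s^4 - 13.109*s^3 - 40.8055*s^2 - 4.6262*s - 1.0561)/(6.1009*s^6 + 11.1644*s^5 + 1.699*s^4 - 11.7638*s^3 - 7.4339*s^2 + 2.415*s + 3.0625)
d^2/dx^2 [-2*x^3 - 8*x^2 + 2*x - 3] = -12*x - 16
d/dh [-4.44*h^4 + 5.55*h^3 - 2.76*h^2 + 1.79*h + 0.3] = -17.76*h^3 + 16.65*h^2 - 5.52*h + 1.79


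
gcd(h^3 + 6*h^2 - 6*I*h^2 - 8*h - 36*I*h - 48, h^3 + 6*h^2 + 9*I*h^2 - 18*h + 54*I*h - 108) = h + 6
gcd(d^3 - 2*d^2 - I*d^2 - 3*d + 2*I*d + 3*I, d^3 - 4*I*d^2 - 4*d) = 1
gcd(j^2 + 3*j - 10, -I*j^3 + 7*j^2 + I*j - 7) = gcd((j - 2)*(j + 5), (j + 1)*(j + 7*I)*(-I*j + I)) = 1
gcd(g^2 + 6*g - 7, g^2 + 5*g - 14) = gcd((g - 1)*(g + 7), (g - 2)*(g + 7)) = g + 7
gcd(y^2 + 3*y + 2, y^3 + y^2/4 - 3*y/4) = y + 1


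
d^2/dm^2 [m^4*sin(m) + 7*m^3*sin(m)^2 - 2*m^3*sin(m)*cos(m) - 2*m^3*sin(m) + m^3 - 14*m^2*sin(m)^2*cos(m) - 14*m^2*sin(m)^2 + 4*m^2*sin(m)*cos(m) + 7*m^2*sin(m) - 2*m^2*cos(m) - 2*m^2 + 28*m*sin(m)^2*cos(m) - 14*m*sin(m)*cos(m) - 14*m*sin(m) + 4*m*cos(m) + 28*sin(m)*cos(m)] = -m^4*sin(m) + 2*m^3*sin(m) + 4*m^3*sin(2*m) + 8*m^3*cos(m) + 14*m^3*cos(2*m) + 5*m^2*sin(m) + 34*m^2*sin(2*m) - 13*m^2*cos(m)/2 - 40*m^2*cos(2*m) - 63*m^2*cos(3*m)/2 + 24*m*sin(m) - 34*m*sin(2*m) - 42*m*sin(3*m) + 17*m*cos(m) - 5*m*cos(2*m) + 63*m*cos(3*m) + 27*m - 8*sin(m) - 52*sin(2*m) + 42*sin(3*m) - 39*cos(m) - 14*cos(2*m) + 7*cos(3*m) - 18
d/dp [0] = 0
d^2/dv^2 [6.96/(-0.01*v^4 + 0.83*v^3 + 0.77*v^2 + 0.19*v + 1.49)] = ((0.8352*v^2 - 34.6608*v - 10.7184)*(-0.01*v^4 + 0.83*v^3 + 0.77*v^2 + 0.19*v + 1.49) + 6.96*(-0.08*v^3 + 4.98*v^2 + 3.08*v + 0.38)*(-0.04*v^3 + 2.49*v^2 + 1.54*v + 0.19))/(-0.01*v^4 + 0.83*v^3 + 0.77*v^2 + 0.19*v + 1.49)^3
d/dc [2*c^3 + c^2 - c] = 6*c^2 + 2*c - 1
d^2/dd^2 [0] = 0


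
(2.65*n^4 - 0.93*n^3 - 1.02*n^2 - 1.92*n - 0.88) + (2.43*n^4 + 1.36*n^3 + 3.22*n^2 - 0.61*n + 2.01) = 5.08*n^4 + 0.43*n^3 + 2.2*n^2 - 2.53*n + 1.13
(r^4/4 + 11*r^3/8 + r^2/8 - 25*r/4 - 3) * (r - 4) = r^5/4 + 3*r^4/8 - 43*r^3/8 - 27*r^2/4 + 22*r + 12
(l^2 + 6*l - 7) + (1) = l^2 + 6*l - 6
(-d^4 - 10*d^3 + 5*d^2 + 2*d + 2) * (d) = -d^5 - 10*d^4 + 5*d^3 + 2*d^2 + 2*d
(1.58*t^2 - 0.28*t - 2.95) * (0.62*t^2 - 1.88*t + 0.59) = 0.9796*t^4 - 3.144*t^3 - 0.3704*t^2 + 5.3808*t - 1.7405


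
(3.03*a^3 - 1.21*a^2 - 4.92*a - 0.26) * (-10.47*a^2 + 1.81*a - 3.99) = -31.7241*a^5 + 18.153*a^4 + 37.2326*a^3 - 1.3551*a^2 + 19.1602*a + 1.0374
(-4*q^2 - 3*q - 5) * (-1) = 4*q^2 + 3*q + 5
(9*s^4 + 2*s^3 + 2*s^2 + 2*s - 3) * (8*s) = 72*s^5 + 16*s^4 + 16*s^3 + 16*s^2 - 24*s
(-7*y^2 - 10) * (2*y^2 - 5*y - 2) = -14*y^4 + 35*y^3 - 6*y^2 + 50*y + 20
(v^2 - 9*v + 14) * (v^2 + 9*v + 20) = v^4 - 47*v^2 - 54*v + 280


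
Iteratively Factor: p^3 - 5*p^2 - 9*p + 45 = (p - 3)*(p^2 - 2*p - 15) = (p - 5)*(p - 3)*(p + 3)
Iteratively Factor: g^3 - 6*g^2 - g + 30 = (g + 2)*(g^2 - 8*g + 15) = (g - 3)*(g + 2)*(g - 5)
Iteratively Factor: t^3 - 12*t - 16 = (t - 4)*(t^2 + 4*t + 4) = (t - 4)*(t + 2)*(t + 2)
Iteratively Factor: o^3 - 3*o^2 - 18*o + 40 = (o - 2)*(o^2 - o - 20) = (o - 5)*(o - 2)*(o + 4)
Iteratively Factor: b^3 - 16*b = (b)*(b^2 - 16) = b*(b + 4)*(b - 4)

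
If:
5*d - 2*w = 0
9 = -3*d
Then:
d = -3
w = -15/2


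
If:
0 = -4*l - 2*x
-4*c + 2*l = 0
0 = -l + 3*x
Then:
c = 0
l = 0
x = 0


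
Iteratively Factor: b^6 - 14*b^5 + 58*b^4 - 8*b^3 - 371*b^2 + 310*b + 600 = (b - 5)*(b^5 - 9*b^4 + 13*b^3 + 57*b^2 - 86*b - 120) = (b - 5)*(b - 3)*(b^4 - 6*b^3 - 5*b^2 + 42*b + 40) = (b - 5)*(b - 3)*(b + 1)*(b^3 - 7*b^2 + 2*b + 40) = (b - 5)*(b - 3)*(b + 1)*(b + 2)*(b^2 - 9*b + 20) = (b - 5)*(b - 4)*(b - 3)*(b + 1)*(b + 2)*(b - 5)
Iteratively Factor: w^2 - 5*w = (w - 5)*(w)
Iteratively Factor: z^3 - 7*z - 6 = (z + 2)*(z^2 - 2*z - 3) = (z - 3)*(z + 2)*(z + 1)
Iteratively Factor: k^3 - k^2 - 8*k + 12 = (k - 2)*(k^2 + k - 6) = (k - 2)*(k + 3)*(k - 2)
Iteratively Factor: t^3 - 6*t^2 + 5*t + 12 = (t + 1)*(t^2 - 7*t + 12) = (t - 4)*(t + 1)*(t - 3)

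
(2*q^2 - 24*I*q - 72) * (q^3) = 2*q^5 - 24*I*q^4 - 72*q^3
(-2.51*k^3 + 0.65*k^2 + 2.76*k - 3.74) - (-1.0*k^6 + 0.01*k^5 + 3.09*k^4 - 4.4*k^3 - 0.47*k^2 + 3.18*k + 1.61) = 1.0*k^6 - 0.01*k^5 - 3.09*k^4 + 1.89*k^3 + 1.12*k^2 - 0.42*k - 5.35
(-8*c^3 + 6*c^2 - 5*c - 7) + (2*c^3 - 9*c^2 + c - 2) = -6*c^3 - 3*c^2 - 4*c - 9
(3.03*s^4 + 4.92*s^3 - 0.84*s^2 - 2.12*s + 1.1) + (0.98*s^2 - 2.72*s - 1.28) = 3.03*s^4 + 4.92*s^3 + 0.14*s^2 - 4.84*s - 0.18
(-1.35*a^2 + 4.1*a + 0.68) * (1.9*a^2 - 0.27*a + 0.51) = -2.565*a^4 + 8.1545*a^3 - 0.5035*a^2 + 1.9074*a + 0.3468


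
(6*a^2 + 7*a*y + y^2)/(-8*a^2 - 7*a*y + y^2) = (6*a + y)/(-8*a + y)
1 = 1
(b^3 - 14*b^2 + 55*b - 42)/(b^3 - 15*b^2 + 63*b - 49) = (b - 6)/(b - 7)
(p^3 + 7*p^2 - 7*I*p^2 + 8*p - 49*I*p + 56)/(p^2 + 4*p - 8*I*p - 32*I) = (p^2 + p*(7 + I) + 7*I)/(p + 4)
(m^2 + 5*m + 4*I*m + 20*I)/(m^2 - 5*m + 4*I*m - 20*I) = (m + 5)/(m - 5)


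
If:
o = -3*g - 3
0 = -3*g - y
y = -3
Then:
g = 1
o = -6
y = -3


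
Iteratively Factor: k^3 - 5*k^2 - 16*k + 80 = (k + 4)*(k^2 - 9*k + 20) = (k - 4)*(k + 4)*(k - 5)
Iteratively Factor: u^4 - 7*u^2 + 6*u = (u - 2)*(u^3 + 2*u^2 - 3*u) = (u - 2)*(u + 3)*(u^2 - u) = (u - 2)*(u - 1)*(u + 3)*(u)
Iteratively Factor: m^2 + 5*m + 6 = (m + 2)*(m + 3)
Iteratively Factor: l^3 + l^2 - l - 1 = (l + 1)*(l^2 - 1) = (l + 1)^2*(l - 1)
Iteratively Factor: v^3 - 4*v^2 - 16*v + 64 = (v - 4)*(v^2 - 16) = (v - 4)^2*(v + 4)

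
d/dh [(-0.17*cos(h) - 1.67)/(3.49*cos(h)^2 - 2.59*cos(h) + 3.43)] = (-0.5933*cos(h)^2 - 11.6566*cos(h) + 4.9084)*sin(h)/(12.1801*cos(h)^4 - 18.0782*cos(h)^3 + 30.6495*cos(h)^2 - 17.7674*cos(h) + 11.7649)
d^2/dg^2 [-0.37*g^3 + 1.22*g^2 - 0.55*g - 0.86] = 2.44 - 2.22*g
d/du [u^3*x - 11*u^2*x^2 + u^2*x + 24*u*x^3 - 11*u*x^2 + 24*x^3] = x*(3*u^2 - 22*u*x + 2*u + 24*x^2 - 11*x)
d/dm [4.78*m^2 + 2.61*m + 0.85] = 9.56*m + 2.61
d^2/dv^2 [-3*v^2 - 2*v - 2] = -6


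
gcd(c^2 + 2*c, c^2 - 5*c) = c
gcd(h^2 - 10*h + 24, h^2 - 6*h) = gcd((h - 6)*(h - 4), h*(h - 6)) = h - 6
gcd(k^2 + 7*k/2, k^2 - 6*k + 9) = 1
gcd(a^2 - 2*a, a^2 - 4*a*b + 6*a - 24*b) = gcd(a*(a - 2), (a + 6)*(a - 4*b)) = 1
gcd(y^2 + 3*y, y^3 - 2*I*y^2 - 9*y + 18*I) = y + 3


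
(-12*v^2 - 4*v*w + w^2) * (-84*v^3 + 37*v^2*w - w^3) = 1008*v^5 - 108*v^4*w - 232*v^3*w^2 + 49*v^2*w^3 + 4*v*w^4 - w^5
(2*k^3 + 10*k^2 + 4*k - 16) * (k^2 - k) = 2*k^5 + 8*k^4 - 6*k^3 - 20*k^2 + 16*k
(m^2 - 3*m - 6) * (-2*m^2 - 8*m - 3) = -2*m^4 - 2*m^3 + 33*m^2 + 57*m + 18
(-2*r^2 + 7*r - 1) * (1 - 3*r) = 6*r^3 - 23*r^2 + 10*r - 1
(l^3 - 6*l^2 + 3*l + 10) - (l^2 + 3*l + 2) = l^3 - 7*l^2 + 8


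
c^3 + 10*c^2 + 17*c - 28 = (c - 1)*(c + 4)*(c + 7)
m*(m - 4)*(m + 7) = m^3 + 3*m^2 - 28*m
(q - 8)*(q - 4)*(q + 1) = q^3 - 11*q^2 + 20*q + 32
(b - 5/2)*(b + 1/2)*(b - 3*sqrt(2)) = b^3 - 3*sqrt(2)*b^2 - 2*b^2 - 5*b/4 + 6*sqrt(2)*b + 15*sqrt(2)/4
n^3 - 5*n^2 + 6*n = n*(n - 3)*(n - 2)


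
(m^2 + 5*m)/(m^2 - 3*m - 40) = m/(m - 8)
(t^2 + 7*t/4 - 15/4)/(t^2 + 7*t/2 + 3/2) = (4*t - 5)/(2*(2*t + 1))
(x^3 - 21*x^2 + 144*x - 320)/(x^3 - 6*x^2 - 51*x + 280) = (x - 8)/(x + 7)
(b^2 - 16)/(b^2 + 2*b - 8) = (b - 4)/(b - 2)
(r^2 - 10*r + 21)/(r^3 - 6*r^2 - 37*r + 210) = (r - 3)/(r^2 + r - 30)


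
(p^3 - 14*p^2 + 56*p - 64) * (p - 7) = p^4 - 21*p^3 + 154*p^2 - 456*p + 448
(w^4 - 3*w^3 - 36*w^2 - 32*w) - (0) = w^4 - 3*w^3 - 36*w^2 - 32*w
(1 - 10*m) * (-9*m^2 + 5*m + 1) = 90*m^3 - 59*m^2 - 5*m + 1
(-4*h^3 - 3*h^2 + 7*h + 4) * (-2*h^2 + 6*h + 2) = 8*h^5 - 18*h^4 - 40*h^3 + 28*h^2 + 38*h + 8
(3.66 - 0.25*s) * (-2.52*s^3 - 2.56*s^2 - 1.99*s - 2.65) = 0.63*s^4 - 8.5832*s^3 - 8.8721*s^2 - 6.6209*s - 9.699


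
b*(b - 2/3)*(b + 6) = b^3 + 16*b^2/3 - 4*b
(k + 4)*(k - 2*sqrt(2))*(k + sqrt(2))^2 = k^4 + 4*k^3 - 6*k^2 - 24*k - 4*sqrt(2)*k - 16*sqrt(2)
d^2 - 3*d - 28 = (d - 7)*(d + 4)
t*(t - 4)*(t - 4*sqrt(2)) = t^3 - 4*sqrt(2)*t^2 - 4*t^2 + 16*sqrt(2)*t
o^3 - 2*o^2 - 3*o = o*(o - 3)*(o + 1)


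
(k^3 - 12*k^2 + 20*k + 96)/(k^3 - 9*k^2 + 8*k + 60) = (k - 8)/(k - 5)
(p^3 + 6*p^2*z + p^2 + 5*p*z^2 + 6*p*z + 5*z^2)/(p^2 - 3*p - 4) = (p^2 + 6*p*z + 5*z^2)/(p - 4)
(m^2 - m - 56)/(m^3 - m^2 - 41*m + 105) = (m - 8)/(m^2 - 8*m + 15)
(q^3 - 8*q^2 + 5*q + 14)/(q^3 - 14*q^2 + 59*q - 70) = (q + 1)/(q - 5)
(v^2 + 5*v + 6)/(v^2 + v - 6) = (v + 2)/(v - 2)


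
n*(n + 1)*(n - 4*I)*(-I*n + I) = -I*n^4 - 4*n^3 + I*n^2 + 4*n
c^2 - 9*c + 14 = (c - 7)*(c - 2)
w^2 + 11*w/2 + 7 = (w + 2)*(w + 7/2)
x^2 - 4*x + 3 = (x - 3)*(x - 1)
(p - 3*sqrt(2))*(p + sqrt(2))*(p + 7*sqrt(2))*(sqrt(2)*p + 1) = sqrt(2)*p^4 + 11*p^3 - 29*sqrt(2)*p^2 - 118*p - 42*sqrt(2)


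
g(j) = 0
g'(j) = 0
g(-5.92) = 0.00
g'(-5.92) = 0.00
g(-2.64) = 0.00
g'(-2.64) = 0.00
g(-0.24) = 0.00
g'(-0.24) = 0.00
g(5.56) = 0.00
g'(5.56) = 0.00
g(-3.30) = 0.00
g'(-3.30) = 0.00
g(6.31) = 0.00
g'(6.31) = 0.00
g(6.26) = 0.00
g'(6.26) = 0.00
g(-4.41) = 0.00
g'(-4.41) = 0.00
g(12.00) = 0.00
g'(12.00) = 0.00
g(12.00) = 0.00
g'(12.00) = 0.00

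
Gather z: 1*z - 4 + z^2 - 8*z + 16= z^2 - 7*z + 12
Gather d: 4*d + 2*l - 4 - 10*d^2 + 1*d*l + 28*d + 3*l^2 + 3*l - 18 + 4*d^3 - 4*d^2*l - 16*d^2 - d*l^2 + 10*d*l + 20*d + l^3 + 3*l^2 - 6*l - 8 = 4*d^3 + d^2*(-4*l - 26) + d*(-l^2 + 11*l + 52) + l^3 + 6*l^2 - l - 30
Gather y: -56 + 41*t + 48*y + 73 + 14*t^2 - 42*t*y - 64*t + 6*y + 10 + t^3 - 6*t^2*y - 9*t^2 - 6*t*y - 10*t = t^3 + 5*t^2 - 33*t + y*(-6*t^2 - 48*t + 54) + 27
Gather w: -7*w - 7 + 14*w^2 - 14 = 14*w^2 - 7*w - 21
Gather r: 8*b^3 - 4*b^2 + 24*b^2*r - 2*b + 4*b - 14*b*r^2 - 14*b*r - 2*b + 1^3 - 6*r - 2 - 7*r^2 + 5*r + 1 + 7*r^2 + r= 8*b^3 - 4*b^2 - 14*b*r^2 + r*(24*b^2 - 14*b)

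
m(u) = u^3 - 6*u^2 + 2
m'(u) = 3*u^2 - 12*u = 3*u*(u - 4)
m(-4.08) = -165.80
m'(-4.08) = 98.90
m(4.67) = -27.01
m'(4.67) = 9.39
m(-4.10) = -167.78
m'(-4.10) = 99.63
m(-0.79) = -2.24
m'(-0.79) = 11.35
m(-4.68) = -231.92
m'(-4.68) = 121.87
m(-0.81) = -2.47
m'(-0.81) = 11.69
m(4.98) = -23.30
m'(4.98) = 14.64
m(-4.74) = -239.30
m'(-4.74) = 124.28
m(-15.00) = -4723.00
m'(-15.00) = 855.00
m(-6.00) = -430.00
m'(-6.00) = 180.00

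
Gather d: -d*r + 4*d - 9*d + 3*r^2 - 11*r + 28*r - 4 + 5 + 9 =d*(-r - 5) + 3*r^2 + 17*r + 10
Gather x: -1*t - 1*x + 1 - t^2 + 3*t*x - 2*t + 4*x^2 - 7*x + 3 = -t^2 - 3*t + 4*x^2 + x*(3*t - 8) + 4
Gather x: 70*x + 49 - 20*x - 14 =50*x + 35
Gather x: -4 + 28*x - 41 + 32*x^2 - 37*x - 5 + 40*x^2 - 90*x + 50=72*x^2 - 99*x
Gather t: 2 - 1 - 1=0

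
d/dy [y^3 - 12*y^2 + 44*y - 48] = 3*y^2 - 24*y + 44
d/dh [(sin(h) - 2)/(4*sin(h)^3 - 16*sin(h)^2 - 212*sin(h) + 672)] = (-sin(h)^3 + 5*sin(h)^2 - 8*sin(h) + 31)*cos(h)/(2*(sin(h)^3 - 4*sin(h)^2 - 53*sin(h) + 168)^2)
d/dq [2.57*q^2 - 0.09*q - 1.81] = 5.14*q - 0.09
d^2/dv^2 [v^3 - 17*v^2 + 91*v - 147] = 6*v - 34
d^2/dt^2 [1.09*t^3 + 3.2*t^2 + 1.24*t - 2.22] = 6.54*t + 6.4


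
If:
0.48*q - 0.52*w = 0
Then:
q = 1.08333333333333*w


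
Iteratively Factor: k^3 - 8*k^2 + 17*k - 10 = (k - 5)*(k^2 - 3*k + 2) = (k - 5)*(k - 1)*(k - 2)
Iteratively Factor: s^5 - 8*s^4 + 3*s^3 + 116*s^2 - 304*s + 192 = (s - 1)*(s^4 - 7*s^3 - 4*s^2 + 112*s - 192) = (s - 3)*(s - 1)*(s^3 - 4*s^2 - 16*s + 64) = (s - 4)*(s - 3)*(s - 1)*(s^2 - 16) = (s - 4)*(s - 3)*(s - 1)*(s + 4)*(s - 4)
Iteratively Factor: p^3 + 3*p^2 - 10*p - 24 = (p + 4)*(p^2 - p - 6) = (p - 3)*(p + 4)*(p + 2)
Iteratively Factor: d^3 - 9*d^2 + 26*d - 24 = (d - 2)*(d^2 - 7*d + 12) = (d - 4)*(d - 2)*(d - 3)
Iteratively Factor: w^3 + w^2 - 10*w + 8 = (w - 1)*(w^2 + 2*w - 8) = (w - 1)*(w + 4)*(w - 2)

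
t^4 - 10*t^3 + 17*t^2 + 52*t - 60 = (t - 6)*(t - 5)*(t - 1)*(t + 2)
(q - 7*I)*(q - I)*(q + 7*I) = q^3 - I*q^2 + 49*q - 49*I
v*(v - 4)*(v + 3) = v^3 - v^2 - 12*v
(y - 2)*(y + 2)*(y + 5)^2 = y^4 + 10*y^3 + 21*y^2 - 40*y - 100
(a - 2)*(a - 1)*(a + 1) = a^3 - 2*a^2 - a + 2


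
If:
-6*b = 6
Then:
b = -1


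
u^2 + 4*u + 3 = (u + 1)*(u + 3)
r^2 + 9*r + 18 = (r + 3)*(r + 6)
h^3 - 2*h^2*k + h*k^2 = h*(h - k)^2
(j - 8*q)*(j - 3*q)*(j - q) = j^3 - 12*j^2*q + 35*j*q^2 - 24*q^3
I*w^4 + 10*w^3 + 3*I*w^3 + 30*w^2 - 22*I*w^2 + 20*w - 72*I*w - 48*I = (w + 2)*(w - 6*I)*(w - 4*I)*(I*w + I)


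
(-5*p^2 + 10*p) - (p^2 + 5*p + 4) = -6*p^2 + 5*p - 4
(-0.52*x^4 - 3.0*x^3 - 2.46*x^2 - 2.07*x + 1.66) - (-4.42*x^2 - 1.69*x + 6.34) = -0.52*x^4 - 3.0*x^3 + 1.96*x^2 - 0.38*x - 4.68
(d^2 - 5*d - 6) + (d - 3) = d^2 - 4*d - 9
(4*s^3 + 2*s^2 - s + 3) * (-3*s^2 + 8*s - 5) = -12*s^5 + 26*s^4 - s^3 - 27*s^2 + 29*s - 15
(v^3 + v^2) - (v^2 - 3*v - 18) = v^3 + 3*v + 18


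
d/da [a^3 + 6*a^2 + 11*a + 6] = 3*a^2 + 12*a + 11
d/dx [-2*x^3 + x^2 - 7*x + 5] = -6*x^2 + 2*x - 7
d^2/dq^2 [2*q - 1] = 0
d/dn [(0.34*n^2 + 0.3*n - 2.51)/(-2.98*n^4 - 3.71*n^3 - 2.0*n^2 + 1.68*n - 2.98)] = (2.0264*n^5 + 3.9434*n^4 - 27.6932*n^3 - 26.7651*n^2 - 12.0664*n + 3.3228)/(8.8804*n^8 + 22.1116*n^7 + 25.6841*n^6 + 4.8272*n^5 + 9.2952*n^4 + 15.3916*n^3 + 14.7424*n^2 - 10.0128*n + 8.8804)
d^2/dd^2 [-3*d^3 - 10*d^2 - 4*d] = -18*d - 20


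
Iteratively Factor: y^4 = (y)*(y^3) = y^2*(y^2) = y^3*(y)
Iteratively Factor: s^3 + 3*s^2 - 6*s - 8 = (s + 1)*(s^2 + 2*s - 8) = (s + 1)*(s + 4)*(s - 2)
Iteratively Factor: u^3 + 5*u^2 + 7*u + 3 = (u + 1)*(u^2 + 4*u + 3) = (u + 1)*(u + 3)*(u + 1)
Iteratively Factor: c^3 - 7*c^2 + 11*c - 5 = (c - 1)*(c^2 - 6*c + 5) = (c - 5)*(c - 1)*(c - 1)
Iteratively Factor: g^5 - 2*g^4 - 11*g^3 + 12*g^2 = (g - 4)*(g^4 + 2*g^3 - 3*g^2) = (g - 4)*(g - 1)*(g^3 + 3*g^2) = g*(g - 4)*(g - 1)*(g^2 + 3*g) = g^2*(g - 4)*(g - 1)*(g + 3)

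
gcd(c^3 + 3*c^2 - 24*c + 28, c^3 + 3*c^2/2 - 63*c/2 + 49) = c^2 + 5*c - 14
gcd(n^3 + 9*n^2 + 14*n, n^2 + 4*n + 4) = n + 2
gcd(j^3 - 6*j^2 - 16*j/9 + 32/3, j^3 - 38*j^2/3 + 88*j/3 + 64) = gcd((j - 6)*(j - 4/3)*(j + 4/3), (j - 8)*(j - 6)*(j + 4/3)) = j^2 - 14*j/3 - 8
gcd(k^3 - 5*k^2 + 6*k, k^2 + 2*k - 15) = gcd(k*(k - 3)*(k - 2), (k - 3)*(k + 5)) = k - 3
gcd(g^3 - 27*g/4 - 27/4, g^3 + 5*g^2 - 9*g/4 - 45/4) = g + 3/2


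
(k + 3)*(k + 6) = k^2 + 9*k + 18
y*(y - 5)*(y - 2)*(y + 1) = y^4 - 6*y^3 + 3*y^2 + 10*y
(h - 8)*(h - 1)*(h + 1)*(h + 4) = h^4 - 4*h^3 - 33*h^2 + 4*h + 32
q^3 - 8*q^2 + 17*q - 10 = (q - 5)*(q - 2)*(q - 1)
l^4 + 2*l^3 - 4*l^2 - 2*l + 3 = (l - 1)^2*(l + 1)*(l + 3)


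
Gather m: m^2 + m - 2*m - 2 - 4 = m^2 - m - 6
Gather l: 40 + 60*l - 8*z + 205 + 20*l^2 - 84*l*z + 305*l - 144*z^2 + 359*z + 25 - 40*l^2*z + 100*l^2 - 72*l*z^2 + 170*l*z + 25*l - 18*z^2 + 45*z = l^2*(120 - 40*z) + l*(-72*z^2 + 86*z + 390) - 162*z^2 + 396*z + 270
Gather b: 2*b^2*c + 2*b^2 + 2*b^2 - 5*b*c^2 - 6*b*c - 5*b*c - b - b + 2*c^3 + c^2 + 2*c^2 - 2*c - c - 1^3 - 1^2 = b^2*(2*c + 4) + b*(-5*c^2 - 11*c - 2) + 2*c^3 + 3*c^2 - 3*c - 2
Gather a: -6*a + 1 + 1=2 - 6*a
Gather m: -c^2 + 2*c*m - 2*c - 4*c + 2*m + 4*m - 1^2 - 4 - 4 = -c^2 - 6*c + m*(2*c + 6) - 9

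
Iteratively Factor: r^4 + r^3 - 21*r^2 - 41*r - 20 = (r + 1)*(r^3 - 21*r - 20) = (r + 1)^2*(r^2 - r - 20) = (r - 5)*(r + 1)^2*(r + 4)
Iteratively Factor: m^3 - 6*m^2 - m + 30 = (m - 3)*(m^2 - 3*m - 10) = (m - 3)*(m + 2)*(m - 5)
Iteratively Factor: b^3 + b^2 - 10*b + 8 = (b - 1)*(b^2 + 2*b - 8) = (b - 2)*(b - 1)*(b + 4)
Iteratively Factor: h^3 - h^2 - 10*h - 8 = (h + 1)*(h^2 - 2*h - 8) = (h + 1)*(h + 2)*(h - 4)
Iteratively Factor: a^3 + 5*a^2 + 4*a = (a)*(a^2 + 5*a + 4) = a*(a + 4)*(a + 1)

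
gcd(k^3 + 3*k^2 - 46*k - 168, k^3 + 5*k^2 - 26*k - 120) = k^2 + 10*k + 24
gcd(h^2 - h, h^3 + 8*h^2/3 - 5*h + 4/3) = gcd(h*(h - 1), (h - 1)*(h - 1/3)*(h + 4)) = h - 1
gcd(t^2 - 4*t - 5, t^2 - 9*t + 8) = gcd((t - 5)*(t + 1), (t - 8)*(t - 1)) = 1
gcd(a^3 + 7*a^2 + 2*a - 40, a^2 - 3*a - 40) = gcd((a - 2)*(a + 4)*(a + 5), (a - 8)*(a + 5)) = a + 5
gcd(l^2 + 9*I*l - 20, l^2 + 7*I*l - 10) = l + 5*I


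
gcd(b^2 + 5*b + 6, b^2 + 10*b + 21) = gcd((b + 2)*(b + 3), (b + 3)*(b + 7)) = b + 3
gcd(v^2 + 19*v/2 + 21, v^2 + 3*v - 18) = v + 6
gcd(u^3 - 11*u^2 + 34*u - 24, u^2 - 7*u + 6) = u^2 - 7*u + 6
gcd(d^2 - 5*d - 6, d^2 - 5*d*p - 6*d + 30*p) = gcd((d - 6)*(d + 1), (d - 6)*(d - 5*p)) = d - 6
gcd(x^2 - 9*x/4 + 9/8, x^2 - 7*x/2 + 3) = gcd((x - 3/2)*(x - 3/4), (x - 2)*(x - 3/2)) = x - 3/2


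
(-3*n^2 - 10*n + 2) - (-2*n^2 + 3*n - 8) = -n^2 - 13*n + 10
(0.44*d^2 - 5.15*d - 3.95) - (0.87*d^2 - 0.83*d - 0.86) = -0.43*d^2 - 4.32*d - 3.09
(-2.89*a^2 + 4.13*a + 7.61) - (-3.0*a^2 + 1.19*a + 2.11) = 0.11*a^2 + 2.94*a + 5.5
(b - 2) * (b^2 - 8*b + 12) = b^3 - 10*b^2 + 28*b - 24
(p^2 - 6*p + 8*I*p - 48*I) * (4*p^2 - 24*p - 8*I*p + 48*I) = 4*p^4 - 48*p^3 + 24*I*p^3 + 208*p^2 - 288*I*p^2 - 768*p + 864*I*p + 2304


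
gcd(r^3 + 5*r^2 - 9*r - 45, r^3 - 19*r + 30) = r^2 + 2*r - 15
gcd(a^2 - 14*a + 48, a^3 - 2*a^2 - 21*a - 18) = a - 6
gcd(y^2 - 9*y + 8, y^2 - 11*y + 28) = 1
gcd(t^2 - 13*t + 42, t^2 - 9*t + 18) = t - 6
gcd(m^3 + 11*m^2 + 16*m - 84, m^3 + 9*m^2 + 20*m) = 1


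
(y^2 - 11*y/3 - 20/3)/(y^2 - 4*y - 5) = (y + 4/3)/(y + 1)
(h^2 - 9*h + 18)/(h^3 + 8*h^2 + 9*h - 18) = (h^2 - 9*h + 18)/(h^3 + 8*h^2 + 9*h - 18)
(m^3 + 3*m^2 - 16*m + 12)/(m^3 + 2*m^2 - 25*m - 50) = (m^3 + 3*m^2 - 16*m + 12)/(m^3 + 2*m^2 - 25*m - 50)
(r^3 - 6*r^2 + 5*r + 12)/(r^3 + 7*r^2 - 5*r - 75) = (r^2 - 3*r - 4)/(r^2 + 10*r + 25)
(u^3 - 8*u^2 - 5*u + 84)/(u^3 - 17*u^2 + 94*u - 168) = (u + 3)/(u - 6)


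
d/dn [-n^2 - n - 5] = -2*n - 1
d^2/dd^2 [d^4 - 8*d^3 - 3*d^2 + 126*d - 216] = 12*d^2 - 48*d - 6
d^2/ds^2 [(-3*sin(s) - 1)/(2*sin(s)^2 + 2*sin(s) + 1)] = (12*sin(s)^5 + 4*sin(s)^4 - 48*sin(s)^3 - 34*sin(s)^2 + 13*sin(s) + 8)/(2*sin(s) - cos(2*s) + 2)^3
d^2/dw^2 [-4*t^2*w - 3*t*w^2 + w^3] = -6*t + 6*w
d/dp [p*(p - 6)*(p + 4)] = 3*p^2 - 4*p - 24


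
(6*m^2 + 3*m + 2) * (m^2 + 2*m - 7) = 6*m^4 + 15*m^3 - 34*m^2 - 17*m - 14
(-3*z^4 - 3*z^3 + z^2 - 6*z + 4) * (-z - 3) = 3*z^5 + 12*z^4 + 8*z^3 + 3*z^2 + 14*z - 12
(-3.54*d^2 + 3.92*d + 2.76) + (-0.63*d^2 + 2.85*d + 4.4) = -4.17*d^2 + 6.77*d + 7.16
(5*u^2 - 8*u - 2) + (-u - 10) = 5*u^2 - 9*u - 12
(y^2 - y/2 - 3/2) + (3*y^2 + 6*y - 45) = 4*y^2 + 11*y/2 - 93/2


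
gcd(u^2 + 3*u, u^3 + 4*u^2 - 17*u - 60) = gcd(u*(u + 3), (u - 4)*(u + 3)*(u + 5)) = u + 3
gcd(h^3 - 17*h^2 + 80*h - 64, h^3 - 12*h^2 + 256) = h^2 - 16*h + 64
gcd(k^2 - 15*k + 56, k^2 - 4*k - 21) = k - 7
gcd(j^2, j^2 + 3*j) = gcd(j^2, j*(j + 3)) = j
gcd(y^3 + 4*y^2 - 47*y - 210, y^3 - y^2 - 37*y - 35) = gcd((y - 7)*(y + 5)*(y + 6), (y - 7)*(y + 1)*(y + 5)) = y^2 - 2*y - 35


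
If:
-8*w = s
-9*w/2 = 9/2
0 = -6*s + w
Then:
No Solution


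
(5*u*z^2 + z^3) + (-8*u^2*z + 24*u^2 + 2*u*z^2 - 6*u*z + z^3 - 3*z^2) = -8*u^2*z + 24*u^2 + 7*u*z^2 - 6*u*z + 2*z^3 - 3*z^2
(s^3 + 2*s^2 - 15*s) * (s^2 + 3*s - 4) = s^5 + 5*s^4 - 13*s^3 - 53*s^2 + 60*s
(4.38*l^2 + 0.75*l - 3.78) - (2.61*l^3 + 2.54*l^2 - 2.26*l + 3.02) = -2.61*l^3 + 1.84*l^2 + 3.01*l - 6.8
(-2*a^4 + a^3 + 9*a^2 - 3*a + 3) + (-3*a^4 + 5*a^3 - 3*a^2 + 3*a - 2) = -5*a^4 + 6*a^3 + 6*a^2 + 1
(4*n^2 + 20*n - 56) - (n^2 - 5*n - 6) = 3*n^2 + 25*n - 50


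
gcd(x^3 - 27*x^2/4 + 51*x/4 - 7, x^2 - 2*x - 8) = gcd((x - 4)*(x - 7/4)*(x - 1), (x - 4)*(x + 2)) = x - 4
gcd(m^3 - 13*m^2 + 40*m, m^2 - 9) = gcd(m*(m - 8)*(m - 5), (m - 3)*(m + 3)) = 1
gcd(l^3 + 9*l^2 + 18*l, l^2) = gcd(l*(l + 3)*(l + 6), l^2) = l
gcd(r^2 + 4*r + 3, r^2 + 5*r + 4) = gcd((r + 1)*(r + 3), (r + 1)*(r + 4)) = r + 1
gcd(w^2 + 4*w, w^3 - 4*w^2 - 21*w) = w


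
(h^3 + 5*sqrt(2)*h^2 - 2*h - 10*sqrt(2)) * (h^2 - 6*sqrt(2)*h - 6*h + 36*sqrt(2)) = h^5 - 6*h^4 - sqrt(2)*h^4 - 62*h^3 + 6*sqrt(2)*h^3 + 2*sqrt(2)*h^2 + 372*h^2 - 12*sqrt(2)*h + 120*h - 720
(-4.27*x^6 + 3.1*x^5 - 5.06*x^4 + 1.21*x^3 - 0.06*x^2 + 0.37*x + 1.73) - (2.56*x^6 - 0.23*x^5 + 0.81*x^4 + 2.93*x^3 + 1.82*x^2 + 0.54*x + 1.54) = -6.83*x^6 + 3.33*x^5 - 5.87*x^4 - 1.72*x^3 - 1.88*x^2 - 0.17*x + 0.19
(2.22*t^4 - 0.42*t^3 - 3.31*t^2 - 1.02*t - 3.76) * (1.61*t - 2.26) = 3.5742*t^5 - 5.6934*t^4 - 4.3799*t^3 + 5.8384*t^2 - 3.7484*t + 8.4976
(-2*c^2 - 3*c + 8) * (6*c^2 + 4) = -12*c^4 - 18*c^3 + 40*c^2 - 12*c + 32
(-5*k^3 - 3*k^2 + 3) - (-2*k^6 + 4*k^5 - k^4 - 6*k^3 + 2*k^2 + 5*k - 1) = 2*k^6 - 4*k^5 + k^4 + k^3 - 5*k^2 - 5*k + 4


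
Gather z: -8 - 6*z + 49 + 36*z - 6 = 30*z + 35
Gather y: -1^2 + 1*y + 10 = y + 9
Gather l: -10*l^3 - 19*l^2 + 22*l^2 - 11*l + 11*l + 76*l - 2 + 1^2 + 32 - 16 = -10*l^3 + 3*l^2 + 76*l + 15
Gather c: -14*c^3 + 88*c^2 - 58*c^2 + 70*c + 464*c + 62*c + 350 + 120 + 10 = -14*c^3 + 30*c^2 + 596*c + 480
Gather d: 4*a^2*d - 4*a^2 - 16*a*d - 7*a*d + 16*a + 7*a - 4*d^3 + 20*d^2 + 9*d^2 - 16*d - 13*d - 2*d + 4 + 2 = -4*a^2 + 23*a - 4*d^3 + 29*d^2 + d*(4*a^2 - 23*a - 31) + 6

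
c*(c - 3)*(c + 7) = c^3 + 4*c^2 - 21*c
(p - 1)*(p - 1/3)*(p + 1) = p^3 - p^2/3 - p + 1/3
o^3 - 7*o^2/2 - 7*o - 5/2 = (o - 5)*(o + 1/2)*(o + 1)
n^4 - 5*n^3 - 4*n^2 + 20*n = n*(n - 5)*(n - 2)*(n + 2)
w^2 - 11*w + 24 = (w - 8)*(w - 3)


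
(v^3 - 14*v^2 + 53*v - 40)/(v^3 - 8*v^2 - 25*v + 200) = (v - 1)/(v + 5)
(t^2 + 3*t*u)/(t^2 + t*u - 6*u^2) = t/(t - 2*u)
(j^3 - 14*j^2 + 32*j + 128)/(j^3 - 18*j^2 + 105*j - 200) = (j^2 - 6*j - 16)/(j^2 - 10*j + 25)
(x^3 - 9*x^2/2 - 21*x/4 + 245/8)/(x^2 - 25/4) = (4*x^2 - 28*x + 49)/(2*(2*x - 5))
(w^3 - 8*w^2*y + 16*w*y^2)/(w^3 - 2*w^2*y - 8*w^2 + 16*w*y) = (w^2 - 8*w*y + 16*y^2)/(w^2 - 2*w*y - 8*w + 16*y)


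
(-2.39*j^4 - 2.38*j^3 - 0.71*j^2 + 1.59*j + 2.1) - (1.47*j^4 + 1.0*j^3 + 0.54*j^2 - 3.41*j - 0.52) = -3.86*j^4 - 3.38*j^3 - 1.25*j^2 + 5.0*j + 2.62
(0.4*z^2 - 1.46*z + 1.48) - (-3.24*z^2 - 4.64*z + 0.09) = 3.64*z^2 + 3.18*z + 1.39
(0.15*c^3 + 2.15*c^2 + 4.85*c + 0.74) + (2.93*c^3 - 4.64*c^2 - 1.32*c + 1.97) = 3.08*c^3 - 2.49*c^2 + 3.53*c + 2.71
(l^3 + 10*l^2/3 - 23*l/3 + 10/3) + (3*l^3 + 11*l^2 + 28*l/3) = 4*l^3 + 43*l^2/3 + 5*l/3 + 10/3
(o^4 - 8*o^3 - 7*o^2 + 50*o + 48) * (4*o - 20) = 4*o^5 - 52*o^4 + 132*o^3 + 340*o^2 - 808*o - 960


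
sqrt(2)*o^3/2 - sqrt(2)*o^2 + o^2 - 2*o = o*(o - 2)*(sqrt(2)*o/2 + 1)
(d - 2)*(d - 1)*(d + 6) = d^3 + 3*d^2 - 16*d + 12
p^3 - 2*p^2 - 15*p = p*(p - 5)*(p + 3)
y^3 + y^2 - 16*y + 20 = (y - 2)^2*(y + 5)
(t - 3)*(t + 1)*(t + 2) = t^3 - 7*t - 6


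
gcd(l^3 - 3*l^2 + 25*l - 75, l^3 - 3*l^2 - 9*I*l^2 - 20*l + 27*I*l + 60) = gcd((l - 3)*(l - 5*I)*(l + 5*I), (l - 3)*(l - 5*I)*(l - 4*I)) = l^2 + l*(-3 - 5*I) + 15*I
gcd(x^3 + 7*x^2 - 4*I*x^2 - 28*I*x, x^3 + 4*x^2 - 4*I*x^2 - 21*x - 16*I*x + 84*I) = x^2 + x*(7 - 4*I) - 28*I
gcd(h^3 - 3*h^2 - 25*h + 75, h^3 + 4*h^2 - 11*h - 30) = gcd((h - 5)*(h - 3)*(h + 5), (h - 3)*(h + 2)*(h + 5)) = h^2 + 2*h - 15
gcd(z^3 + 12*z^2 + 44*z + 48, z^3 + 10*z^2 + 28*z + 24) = z^2 + 8*z + 12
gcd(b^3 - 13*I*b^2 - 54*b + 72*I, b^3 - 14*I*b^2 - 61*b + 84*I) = b^2 - 7*I*b - 12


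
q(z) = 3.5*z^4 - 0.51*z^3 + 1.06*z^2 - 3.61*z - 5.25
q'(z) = 14.0*z^3 - 1.53*z^2 + 2.12*z - 3.61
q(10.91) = 49006.16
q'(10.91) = 18017.76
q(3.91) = 784.40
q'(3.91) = 818.16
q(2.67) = 160.83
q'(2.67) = 257.62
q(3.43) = 458.70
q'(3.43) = 550.61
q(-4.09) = 1041.54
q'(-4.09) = -995.73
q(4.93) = 2009.15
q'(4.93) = 1647.18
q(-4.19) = 1144.76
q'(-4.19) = -1069.19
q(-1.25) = 10.46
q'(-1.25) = -35.99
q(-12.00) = 73647.99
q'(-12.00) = -24441.37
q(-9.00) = 23448.39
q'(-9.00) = -10352.62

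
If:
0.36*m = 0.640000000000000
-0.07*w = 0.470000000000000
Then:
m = 1.78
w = -6.71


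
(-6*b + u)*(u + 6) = -6*b*u - 36*b + u^2 + 6*u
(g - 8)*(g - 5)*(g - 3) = g^3 - 16*g^2 + 79*g - 120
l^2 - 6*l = l*(l - 6)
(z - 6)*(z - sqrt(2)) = z^2 - 6*z - sqrt(2)*z + 6*sqrt(2)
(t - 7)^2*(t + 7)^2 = t^4 - 98*t^2 + 2401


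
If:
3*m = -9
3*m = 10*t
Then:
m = -3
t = -9/10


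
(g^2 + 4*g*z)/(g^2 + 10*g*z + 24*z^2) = g/(g + 6*z)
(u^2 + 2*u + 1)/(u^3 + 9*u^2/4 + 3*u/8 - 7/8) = 8*(u + 1)/(8*u^2 + 10*u - 7)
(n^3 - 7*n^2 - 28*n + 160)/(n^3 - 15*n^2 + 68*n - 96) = (n + 5)/(n - 3)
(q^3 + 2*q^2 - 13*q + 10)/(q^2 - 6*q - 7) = (-q^3 - 2*q^2 + 13*q - 10)/(-q^2 + 6*q + 7)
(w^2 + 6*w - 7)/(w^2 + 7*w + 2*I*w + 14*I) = (w - 1)/(w + 2*I)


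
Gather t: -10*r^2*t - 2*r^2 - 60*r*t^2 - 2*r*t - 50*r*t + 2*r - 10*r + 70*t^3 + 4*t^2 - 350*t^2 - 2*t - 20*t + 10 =-2*r^2 - 8*r + 70*t^3 + t^2*(-60*r - 346) + t*(-10*r^2 - 52*r - 22) + 10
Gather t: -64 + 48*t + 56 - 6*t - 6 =42*t - 14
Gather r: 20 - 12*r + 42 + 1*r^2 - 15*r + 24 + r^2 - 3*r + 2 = 2*r^2 - 30*r + 88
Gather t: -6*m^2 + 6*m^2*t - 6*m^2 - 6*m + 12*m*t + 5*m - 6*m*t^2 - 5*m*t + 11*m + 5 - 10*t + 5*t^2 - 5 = -12*m^2 + 10*m + t^2*(5 - 6*m) + t*(6*m^2 + 7*m - 10)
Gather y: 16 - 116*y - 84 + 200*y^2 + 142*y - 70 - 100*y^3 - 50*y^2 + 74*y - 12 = -100*y^3 + 150*y^2 + 100*y - 150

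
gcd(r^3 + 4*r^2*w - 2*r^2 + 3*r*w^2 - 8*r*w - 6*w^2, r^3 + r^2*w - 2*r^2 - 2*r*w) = r^2 + r*w - 2*r - 2*w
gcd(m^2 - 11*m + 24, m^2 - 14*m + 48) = m - 8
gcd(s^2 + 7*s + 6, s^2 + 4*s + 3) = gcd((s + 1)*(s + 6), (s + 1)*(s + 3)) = s + 1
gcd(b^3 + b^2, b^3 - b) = b^2 + b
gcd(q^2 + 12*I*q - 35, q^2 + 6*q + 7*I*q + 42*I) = q + 7*I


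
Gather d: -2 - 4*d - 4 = -4*d - 6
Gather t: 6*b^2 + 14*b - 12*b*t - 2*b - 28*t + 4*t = 6*b^2 + 12*b + t*(-12*b - 24)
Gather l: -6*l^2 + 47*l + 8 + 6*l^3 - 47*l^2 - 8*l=6*l^3 - 53*l^2 + 39*l + 8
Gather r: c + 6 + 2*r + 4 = c + 2*r + 10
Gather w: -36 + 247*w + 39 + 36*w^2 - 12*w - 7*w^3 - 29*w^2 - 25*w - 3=-7*w^3 + 7*w^2 + 210*w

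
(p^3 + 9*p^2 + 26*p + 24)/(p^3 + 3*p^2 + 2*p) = (p^2 + 7*p + 12)/(p*(p + 1))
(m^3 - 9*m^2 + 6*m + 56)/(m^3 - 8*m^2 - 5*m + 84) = (m + 2)/(m + 3)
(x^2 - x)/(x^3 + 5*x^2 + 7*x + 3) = x*(x - 1)/(x^3 + 5*x^2 + 7*x + 3)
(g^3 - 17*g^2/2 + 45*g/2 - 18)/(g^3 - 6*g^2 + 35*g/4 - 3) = 2*(g - 3)/(2*g - 1)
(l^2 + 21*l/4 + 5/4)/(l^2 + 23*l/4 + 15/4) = (4*l + 1)/(4*l + 3)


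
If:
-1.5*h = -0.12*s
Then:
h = 0.08*s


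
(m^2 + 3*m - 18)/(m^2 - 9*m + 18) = (m + 6)/(m - 6)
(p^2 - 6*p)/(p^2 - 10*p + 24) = p/(p - 4)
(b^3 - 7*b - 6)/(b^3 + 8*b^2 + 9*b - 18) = (b^3 - 7*b - 6)/(b^3 + 8*b^2 + 9*b - 18)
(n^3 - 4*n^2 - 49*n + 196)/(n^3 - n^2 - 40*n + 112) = (n - 7)/(n - 4)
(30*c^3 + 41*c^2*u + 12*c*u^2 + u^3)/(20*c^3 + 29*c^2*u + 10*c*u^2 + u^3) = (6*c + u)/(4*c + u)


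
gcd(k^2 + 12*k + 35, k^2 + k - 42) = k + 7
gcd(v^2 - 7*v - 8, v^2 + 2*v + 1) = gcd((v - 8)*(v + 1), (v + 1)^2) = v + 1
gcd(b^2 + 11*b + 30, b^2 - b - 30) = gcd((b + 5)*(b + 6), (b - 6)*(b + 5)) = b + 5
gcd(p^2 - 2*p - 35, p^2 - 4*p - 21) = p - 7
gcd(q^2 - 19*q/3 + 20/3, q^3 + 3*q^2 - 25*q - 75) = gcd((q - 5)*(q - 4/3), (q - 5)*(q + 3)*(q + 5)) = q - 5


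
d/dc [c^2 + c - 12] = 2*c + 1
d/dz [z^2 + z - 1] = 2*z + 1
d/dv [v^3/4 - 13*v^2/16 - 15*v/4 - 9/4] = 3*v^2/4 - 13*v/8 - 15/4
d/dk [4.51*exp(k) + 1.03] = 4.51*exp(k)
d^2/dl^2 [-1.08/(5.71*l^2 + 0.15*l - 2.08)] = (70.424856*l^2 + 1.85004*l - 1.08*(11.42*l + 0.15)*(22.84*l + 0.3) - 25.653888)/(5.71*l^2 + 0.15*l - 2.08)^3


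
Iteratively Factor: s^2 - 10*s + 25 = (s - 5)*(s - 5)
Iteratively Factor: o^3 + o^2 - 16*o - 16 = (o + 1)*(o^2 - 16) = (o + 1)*(o + 4)*(o - 4)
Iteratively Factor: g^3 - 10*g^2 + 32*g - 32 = (g - 4)*(g^2 - 6*g + 8) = (g - 4)*(g - 2)*(g - 4)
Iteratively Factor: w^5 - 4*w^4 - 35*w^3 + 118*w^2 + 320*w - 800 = (w + 4)*(w^4 - 8*w^3 - 3*w^2 + 130*w - 200) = (w - 2)*(w + 4)*(w^3 - 6*w^2 - 15*w + 100) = (w - 2)*(w + 4)^2*(w^2 - 10*w + 25) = (w - 5)*(w - 2)*(w + 4)^2*(w - 5)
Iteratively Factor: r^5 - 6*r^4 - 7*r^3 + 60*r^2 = (r)*(r^4 - 6*r^3 - 7*r^2 + 60*r) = r*(r - 5)*(r^3 - r^2 - 12*r) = r^2*(r - 5)*(r^2 - r - 12) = r^2*(r - 5)*(r + 3)*(r - 4)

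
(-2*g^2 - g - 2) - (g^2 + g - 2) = -3*g^2 - 2*g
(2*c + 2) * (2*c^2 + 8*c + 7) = 4*c^3 + 20*c^2 + 30*c + 14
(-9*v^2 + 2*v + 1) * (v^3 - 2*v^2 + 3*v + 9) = -9*v^5 + 20*v^4 - 30*v^3 - 77*v^2 + 21*v + 9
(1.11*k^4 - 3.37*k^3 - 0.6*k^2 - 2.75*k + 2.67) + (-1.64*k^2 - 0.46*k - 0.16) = 1.11*k^4 - 3.37*k^3 - 2.24*k^2 - 3.21*k + 2.51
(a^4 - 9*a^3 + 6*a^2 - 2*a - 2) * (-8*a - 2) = -8*a^5 + 70*a^4 - 30*a^3 + 4*a^2 + 20*a + 4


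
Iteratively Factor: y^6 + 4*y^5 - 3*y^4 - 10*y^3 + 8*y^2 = (y)*(y^5 + 4*y^4 - 3*y^3 - 10*y^2 + 8*y) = y*(y + 2)*(y^4 + 2*y^3 - 7*y^2 + 4*y) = y*(y + 2)*(y + 4)*(y^3 - 2*y^2 + y) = y^2*(y + 2)*(y + 4)*(y^2 - 2*y + 1) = y^2*(y - 1)*(y + 2)*(y + 4)*(y - 1)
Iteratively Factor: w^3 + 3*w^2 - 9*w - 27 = (w + 3)*(w^2 - 9) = (w - 3)*(w + 3)*(w + 3)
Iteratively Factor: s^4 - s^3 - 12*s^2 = (s + 3)*(s^3 - 4*s^2) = (s - 4)*(s + 3)*(s^2) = s*(s - 4)*(s + 3)*(s)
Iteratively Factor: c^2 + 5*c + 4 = (c + 1)*(c + 4)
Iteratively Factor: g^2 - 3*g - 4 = (g - 4)*(g + 1)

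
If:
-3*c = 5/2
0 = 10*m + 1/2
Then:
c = -5/6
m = -1/20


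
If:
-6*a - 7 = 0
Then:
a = -7/6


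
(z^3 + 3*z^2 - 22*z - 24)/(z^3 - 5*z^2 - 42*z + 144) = (z^2 - 3*z - 4)/(z^2 - 11*z + 24)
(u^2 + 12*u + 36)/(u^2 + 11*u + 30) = (u + 6)/(u + 5)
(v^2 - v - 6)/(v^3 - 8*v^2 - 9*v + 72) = (v + 2)/(v^2 - 5*v - 24)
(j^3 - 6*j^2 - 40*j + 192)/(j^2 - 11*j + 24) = (j^2 + 2*j - 24)/(j - 3)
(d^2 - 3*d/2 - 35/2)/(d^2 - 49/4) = 2*(d - 5)/(2*d - 7)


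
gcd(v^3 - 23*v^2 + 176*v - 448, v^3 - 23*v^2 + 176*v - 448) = v^3 - 23*v^2 + 176*v - 448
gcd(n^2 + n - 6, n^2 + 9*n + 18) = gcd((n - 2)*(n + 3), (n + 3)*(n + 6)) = n + 3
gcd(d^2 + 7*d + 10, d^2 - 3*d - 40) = d + 5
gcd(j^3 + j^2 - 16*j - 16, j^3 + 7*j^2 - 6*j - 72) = j + 4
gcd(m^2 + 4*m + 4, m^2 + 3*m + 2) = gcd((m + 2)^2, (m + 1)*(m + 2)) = m + 2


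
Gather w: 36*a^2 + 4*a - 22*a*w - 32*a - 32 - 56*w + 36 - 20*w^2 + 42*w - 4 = 36*a^2 - 28*a - 20*w^2 + w*(-22*a - 14)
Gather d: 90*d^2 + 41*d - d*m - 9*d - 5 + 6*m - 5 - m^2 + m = 90*d^2 + d*(32 - m) - m^2 + 7*m - 10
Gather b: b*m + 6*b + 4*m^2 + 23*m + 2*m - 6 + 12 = b*(m + 6) + 4*m^2 + 25*m + 6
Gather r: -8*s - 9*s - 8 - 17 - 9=-17*s - 34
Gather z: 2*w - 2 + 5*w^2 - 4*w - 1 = 5*w^2 - 2*w - 3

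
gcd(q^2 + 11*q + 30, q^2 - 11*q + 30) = 1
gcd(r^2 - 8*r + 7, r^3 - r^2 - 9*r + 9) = r - 1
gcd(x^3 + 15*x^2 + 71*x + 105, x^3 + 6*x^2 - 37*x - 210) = x^2 + 12*x + 35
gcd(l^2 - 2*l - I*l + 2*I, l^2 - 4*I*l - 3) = l - I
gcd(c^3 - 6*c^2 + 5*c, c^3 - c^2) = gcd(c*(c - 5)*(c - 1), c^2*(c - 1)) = c^2 - c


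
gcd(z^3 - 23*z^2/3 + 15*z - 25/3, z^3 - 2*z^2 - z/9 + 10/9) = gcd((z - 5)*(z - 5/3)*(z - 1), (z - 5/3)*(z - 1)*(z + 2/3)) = z^2 - 8*z/3 + 5/3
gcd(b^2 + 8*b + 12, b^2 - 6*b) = 1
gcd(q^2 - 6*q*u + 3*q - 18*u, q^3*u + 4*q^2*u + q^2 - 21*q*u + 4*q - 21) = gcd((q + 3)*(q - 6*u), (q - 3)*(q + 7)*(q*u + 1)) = 1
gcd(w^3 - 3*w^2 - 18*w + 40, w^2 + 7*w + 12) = w + 4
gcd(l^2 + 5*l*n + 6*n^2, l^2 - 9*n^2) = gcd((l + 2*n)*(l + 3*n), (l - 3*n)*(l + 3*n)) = l + 3*n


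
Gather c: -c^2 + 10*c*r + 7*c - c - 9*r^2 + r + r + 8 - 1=-c^2 + c*(10*r + 6) - 9*r^2 + 2*r + 7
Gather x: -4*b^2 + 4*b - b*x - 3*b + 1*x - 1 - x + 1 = -4*b^2 - b*x + b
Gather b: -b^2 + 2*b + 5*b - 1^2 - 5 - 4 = -b^2 + 7*b - 10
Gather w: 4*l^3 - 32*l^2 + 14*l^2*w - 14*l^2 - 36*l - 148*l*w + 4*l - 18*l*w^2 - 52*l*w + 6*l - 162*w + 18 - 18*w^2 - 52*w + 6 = 4*l^3 - 46*l^2 - 26*l + w^2*(-18*l - 18) + w*(14*l^2 - 200*l - 214) + 24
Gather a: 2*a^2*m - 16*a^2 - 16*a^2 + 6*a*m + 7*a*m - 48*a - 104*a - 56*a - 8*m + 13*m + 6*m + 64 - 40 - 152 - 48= a^2*(2*m - 32) + a*(13*m - 208) + 11*m - 176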